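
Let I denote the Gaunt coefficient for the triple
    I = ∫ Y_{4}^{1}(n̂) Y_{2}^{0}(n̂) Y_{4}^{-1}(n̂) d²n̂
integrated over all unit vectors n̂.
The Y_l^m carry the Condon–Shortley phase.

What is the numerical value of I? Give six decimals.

Rules hold: Σm=0, L=10 even, 2≤4≤6.
N = 9·5·9 = 405
Δ = 2!·6!·2!/11! = 1/13860
Racah Σ t=0..2: t=0:+1/192 t=1:−1/36 t=2:+1/192 = -5/288
⇒ 3j(4 2 4; 0 0 0)² = 20/693, sgn -1
Racah Σ t=0..2: t=0:+1/144 t=1:−1/48 t=2:+1/480 = -17/1440
⇒ 3j(4 2 4; 1 0 -1)² = 289/13860, sgn +1
4πI² = N·(3j₀)²·(3jₘ)² = 1445/5929
I = -1·√(0.243717/4π) = -0.13926381

-0.139264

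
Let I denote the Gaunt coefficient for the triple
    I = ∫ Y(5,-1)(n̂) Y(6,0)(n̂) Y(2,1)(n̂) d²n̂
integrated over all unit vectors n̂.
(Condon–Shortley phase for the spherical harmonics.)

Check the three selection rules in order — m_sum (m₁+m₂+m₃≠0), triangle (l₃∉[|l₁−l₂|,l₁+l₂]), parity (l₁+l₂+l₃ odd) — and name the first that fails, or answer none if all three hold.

m₁+m₂+m₃ = -1 + 0 + 1 = 0  ✓
triangle: |5−6|=1 ≤ l₃=2 ≤ 5+6=11  ✓
parity: l₁+l₂+l₃ = 13 is odd  ✗

parity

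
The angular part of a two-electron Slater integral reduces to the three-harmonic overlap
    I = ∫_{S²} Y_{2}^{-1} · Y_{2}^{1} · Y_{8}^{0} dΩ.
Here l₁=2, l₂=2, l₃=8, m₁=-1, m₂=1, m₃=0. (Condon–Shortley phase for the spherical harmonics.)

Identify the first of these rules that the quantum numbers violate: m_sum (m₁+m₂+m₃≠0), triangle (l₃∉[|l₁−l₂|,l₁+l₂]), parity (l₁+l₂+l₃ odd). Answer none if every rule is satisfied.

azimuthal sum: -1 + 1 + 0 = 0  ✓
0 ≤ 8 ≤ 4 (triangle on l)  ✗
L = 2 + 2 + 8 = 12 (even)

triangle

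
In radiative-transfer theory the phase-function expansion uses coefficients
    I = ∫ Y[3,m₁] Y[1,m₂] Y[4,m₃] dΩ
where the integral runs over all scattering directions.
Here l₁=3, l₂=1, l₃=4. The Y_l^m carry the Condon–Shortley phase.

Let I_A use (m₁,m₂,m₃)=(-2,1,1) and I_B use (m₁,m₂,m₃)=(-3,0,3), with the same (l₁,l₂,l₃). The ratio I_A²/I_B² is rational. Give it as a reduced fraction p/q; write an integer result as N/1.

3/7

l's match ⇒ only the (l;m) 3-j factors differ between A and B.
A: triangle coeff Δ(3,1,4) = 1/252; Σ_t [0,0]: t=0:+1/240 = 1/240; (3j)²=1/84 [(3 1 4; -2 1 1)], sign=-1
B: triangle coeff Δ(3,1,4) = 1/252; Σ_t [0,0]: t=0:+1/720 = 1/720; (3j)²=1/36 [(3 1 4; -3 0 3)], sign=-1
I_A²/I_B² = (1/84)/(1/36) = 3/7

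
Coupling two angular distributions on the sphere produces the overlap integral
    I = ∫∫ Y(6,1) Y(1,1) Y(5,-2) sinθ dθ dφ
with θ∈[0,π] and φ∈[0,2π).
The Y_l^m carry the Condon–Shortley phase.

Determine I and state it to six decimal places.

-0.129207

Checks pass: Σm=0; 12 even; l₃=5∈[5,7].
(2·6+1)(2·1+1)(2·5+1) = 429
Δ: 2! 10! 0! / 13! → 1/858
sum: t=1:−1/14400 = -1/14400
3j²(6 1 5; 0 0 0) = Δ·Π!·Σ² = 6/143  (sign +1)
sum: t=2:+1/60480 = 1/60480
3j²(6 1 5; 1 1 -2) = Δ·Π!·Σ² = 5/429  (sign -1)
combine: 4πI² = 429·6/143·5/429 = 30/143
take √, sign -1: I = -0.12920749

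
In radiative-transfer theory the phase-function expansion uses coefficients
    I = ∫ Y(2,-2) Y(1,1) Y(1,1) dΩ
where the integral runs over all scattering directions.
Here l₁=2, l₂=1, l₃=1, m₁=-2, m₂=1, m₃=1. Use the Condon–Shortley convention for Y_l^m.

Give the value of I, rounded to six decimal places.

0.309019

Checks pass: Σm=0; 4 even; l₃=1∈[1,3].
(2·2+1)(2·1+1)(2·1+1) = 45
Δ: 2! 2! 0! / 5! → 1/30
sum: t=1:−1/1 = -1/1
3j²(2 1 1; 0 0 0) = Δ·Π!·Σ² = 2/15  (sign +1)
sum: t=2:+1/4 = 1/4
3j²(2 1 1; -2 1 1) = Δ·Π!·Σ² = 1/5  (sign +1)
combine: 4πI² = 45·2/15·1/5 = 6/5
take √, sign +1: I = 0.30901936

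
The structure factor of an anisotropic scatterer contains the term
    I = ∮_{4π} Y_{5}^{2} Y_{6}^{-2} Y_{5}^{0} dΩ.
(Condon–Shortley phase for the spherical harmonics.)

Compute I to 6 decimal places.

Rules hold: Σm=0, L=16 even, 1≤5≤11.
N = 11·13·11 = 1573
Δ = 6!·4!·6!/17! = 1/28588560
Racah Σ t=1..5: t=1:−1/345600 t=2:+1/13824 t=3:−1/5184 t=4:+1/13824 t=5:−1/345600 = -7/129600
⇒ 3j(5 6 5; 0 0 0)² = 80/7293, sgn +1
Racah Σ t=0..3: t=0:+1/207360 t=1:−1/17280 t=2:+1/13824 t=3:−1/103680 = 1/103680
⇒ 3j(5 6 5; 2 -2 0)² = 10/7293, sgn -1
4πI² = N·(3j₀)²·(3jₘ)² = 800/33813
I = -1·√(0.0236595/4π) = -0.04339086

-0.043391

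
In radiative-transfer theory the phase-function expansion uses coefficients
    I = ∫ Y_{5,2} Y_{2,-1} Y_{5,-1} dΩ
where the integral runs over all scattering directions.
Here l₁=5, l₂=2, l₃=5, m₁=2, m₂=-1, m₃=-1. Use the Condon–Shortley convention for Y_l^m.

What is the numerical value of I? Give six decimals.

Checks pass: Σm=0; 12 even; l₃=5∈[3,7].
(2·5+1)(2·2+1)(2·5+1) = 605
Δ: 2! 8! 2! / 13! → 1/38610
sum: t=0:+1/2880 t=1:−1/576 t=2:+1/2880 = -1/960
3j²(5 2 5; 0 0 0) = Δ·Π!·Σ² = 10/429  (sign +1)
sum: t=0:+1/1440 t=1:−1/2880 = 1/2880
3j²(5 2 5; 2 -1 -1) = Δ·Π!·Σ² = 7/715  (sign +1)
combine: 4πI² = 605·10/429·7/715 = 70/507
take √, sign +1: I = 0.10481902

0.104819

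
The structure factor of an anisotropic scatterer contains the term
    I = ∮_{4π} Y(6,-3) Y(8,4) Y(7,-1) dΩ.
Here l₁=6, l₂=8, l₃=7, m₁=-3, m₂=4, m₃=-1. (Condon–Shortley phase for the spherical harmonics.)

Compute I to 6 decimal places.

0.000000

Σlᵢ=21 odd — θ-integrand is odd under cosθ→−cosθ; I=0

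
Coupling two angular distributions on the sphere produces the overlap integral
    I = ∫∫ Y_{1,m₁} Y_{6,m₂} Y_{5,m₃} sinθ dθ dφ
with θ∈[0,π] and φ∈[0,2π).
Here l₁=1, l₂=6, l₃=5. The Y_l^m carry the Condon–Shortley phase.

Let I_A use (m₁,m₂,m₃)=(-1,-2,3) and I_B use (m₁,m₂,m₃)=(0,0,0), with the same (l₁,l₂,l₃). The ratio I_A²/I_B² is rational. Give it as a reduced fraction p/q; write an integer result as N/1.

l's match ⇒ only the (l;m) 3-j factors differ between A and B.
A: triangle coeff Δ(1,6,5) = 1/858; Σ_t [2,2]: t=2:+1/161280 = 1/161280; (3j)²=1/143 [(1 6 5; -1 -2 3)], sign=+1
B: triangle coeff Δ(1,6,5) = 1/858; Σ_t [1,1]: t=1:−1/14400 = -1/14400; (3j)²=6/143 [(1 6 5; 0 0 0)], sign=+1
I_A²/I_B² = (1/143)/(6/143) = 1/6

1/6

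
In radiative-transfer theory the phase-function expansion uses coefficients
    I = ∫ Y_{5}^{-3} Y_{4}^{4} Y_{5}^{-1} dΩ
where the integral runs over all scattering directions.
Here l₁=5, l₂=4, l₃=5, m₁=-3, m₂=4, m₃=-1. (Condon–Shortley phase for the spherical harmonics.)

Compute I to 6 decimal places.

-0.168084

m-sum 0 ✓  L=14 even ✓  1≤5≤9 ✓
Π(2lᵢ+1) = 11×9×11 = 1089
triangle coeff Δ(5,4,5) = 1/3153150
Σ_t [0,4]: t=0:+1/69120 t=1:−1/1728 t=2:+1/576 t=3:−1/1728 t=4:+1/69120 = 7/11520
(3j)²=2/143 [(5 4 5; 0 0 0)], sign=-1
Σ_t [4,4]: t=4:+1/27648 = 1/27648
(3j)²=10/429 [(5 4 5; -3 4 -1)], sign=+1
⇒ 4πI² = 60/169
I = (-1)√(60/169/(4π)) = -0.16808437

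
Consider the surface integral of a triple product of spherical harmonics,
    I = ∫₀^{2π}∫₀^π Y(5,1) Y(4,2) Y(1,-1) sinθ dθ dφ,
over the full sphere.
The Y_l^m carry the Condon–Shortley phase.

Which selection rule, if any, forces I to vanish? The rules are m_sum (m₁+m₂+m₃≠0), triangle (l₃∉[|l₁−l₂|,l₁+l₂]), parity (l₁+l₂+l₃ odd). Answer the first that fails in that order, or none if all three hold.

m_sum

Σmᵢ = 2  ✗
l₃∈[|l₁−l₂|,l₁+l₂]=[1,9], have l₃=1
Σlᵢ = 10 ⇒ even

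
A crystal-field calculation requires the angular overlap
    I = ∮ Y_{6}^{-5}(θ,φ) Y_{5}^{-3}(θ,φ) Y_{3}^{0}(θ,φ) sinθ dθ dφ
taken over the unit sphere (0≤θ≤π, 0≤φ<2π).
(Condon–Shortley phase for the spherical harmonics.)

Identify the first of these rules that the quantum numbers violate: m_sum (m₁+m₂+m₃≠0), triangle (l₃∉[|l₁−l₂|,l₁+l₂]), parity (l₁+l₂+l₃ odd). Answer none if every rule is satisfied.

m₁+m₂+m₃ = -5 − 3 + 0 = -8  ✗
triangle: |6−5|=1 ≤ l₃=3 ≤ 6+5=11
parity: l₁+l₂+l₃ = 14 is even

m_sum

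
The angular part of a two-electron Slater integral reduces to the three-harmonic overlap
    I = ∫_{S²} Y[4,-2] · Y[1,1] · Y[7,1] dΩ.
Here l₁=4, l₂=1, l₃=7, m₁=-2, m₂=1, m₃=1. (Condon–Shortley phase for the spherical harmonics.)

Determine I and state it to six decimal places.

0.000000

|4−1|≤7≤4+1 violated ⇒ I = 0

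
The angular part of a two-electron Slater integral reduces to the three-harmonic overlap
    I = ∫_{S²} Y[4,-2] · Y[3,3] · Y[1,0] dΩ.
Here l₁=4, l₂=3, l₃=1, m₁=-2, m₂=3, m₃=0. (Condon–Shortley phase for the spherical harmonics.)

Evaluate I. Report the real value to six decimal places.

-2 + 3 + 0 = 1 ≠ 0: azimuthal integral kills it; I = 0

0.000000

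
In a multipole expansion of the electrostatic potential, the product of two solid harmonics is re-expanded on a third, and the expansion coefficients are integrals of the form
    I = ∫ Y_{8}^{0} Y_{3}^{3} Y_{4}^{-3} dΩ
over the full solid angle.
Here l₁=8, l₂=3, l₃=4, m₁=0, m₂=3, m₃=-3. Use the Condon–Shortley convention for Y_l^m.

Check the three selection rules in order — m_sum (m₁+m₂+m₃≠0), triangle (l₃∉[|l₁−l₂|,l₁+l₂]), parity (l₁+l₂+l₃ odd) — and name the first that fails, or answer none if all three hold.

m₁+m₂+m₃ = 0 + 3 − 3 = 0  ✓
triangle: |8−3|=5 ≤ l₃=4 ≤ 8+3=11  ✗
parity: l₁+l₂+l₃ = 15 is odd

triangle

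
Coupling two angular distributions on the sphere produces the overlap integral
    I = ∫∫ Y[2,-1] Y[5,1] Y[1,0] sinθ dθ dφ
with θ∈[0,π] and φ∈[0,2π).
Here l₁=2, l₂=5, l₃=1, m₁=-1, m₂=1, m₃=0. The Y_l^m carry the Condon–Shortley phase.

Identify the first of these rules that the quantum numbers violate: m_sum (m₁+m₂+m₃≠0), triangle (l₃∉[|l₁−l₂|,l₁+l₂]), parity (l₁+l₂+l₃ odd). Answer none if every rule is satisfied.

triangle

Σmᵢ = 0  ✓
l₃∈[|l₁−l₂|,l₁+l₂]=[3,7], have l₃=1  ✗
Σlᵢ = 8 ⇒ even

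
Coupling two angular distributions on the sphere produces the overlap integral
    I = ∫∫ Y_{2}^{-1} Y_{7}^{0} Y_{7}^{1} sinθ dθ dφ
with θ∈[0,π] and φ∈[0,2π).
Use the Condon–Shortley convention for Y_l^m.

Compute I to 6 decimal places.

-0.026159

Rules hold: Σm=0, L=16 even, 5≤7≤9.
N = 5·15·15 = 1125
Δ = 2!·2!·12!/17! = 1/185640
Racah Σ t=0..2: t=0:+1/2419200 t=1:−1/518400 t=2:+1/2419200 = -1/907200
⇒ 3j(2 7 7; 0 0 0)² = 56/3315, sgn +1
Racah Σ t=1..2: t=1:−1/1036800 t=2:+1/1209600 = -1/7257600
⇒ 3j(2 7 7; -1 0 1)² = 1/2210, sgn -1
4πI² = N·(3j₀)²·(3jₘ)² = 420/48841
I = -1·√(0.00859933/4π) = -0.02615938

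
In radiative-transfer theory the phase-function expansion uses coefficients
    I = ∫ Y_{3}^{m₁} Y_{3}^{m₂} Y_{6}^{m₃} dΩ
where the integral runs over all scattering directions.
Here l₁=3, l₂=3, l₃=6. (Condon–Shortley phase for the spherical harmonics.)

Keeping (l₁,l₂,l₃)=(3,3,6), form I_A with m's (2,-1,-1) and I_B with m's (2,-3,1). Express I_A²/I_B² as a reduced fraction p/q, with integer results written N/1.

l's match ⇒ only the (l;m) 3-j factors differ between A and B.
A: triangle coeff Δ(3,3,6) = 1/12012; Σ_t [0,0]: t=0:+1/5760 = 1/5760; (3j)²=5/572 [(3 3 6; 2 -1 -1)], sign=-1
B: triangle coeff Δ(3,3,6) = 1/12012; Σ_t [0,0]: t=0:+1/86400 = 1/86400; (3j)²=1/1716 [(3 3 6; 2 -3 1)], sign=-1
I_A²/I_B² = (5/572)/(1/1716) = 15/1

15/1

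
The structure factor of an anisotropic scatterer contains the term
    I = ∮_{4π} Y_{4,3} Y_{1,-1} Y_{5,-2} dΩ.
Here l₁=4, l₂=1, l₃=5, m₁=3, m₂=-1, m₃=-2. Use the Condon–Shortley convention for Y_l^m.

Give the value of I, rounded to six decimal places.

m-sum 0 ✓  L=10 even ✓  3≤5≤5 ✓
Π(2lᵢ+1) = 9×3×11 = 297
triangle coeff Δ(4,1,5) = 1/495
Σ_t [0,0]: t=0:+1/576 = 1/576
(3j)²=5/99 [(4 1 5; 0 0 0)], sign=-1
Σ_t [0,0]: t=0:+1/10080 = 1/10080
(3j)²=1/165 [(4 1 5; 3 -1 -2)], sign=-1
⇒ 4πI² = 1/11
I = (+1)√(1/11/(4π)) = 0.08505478

0.085055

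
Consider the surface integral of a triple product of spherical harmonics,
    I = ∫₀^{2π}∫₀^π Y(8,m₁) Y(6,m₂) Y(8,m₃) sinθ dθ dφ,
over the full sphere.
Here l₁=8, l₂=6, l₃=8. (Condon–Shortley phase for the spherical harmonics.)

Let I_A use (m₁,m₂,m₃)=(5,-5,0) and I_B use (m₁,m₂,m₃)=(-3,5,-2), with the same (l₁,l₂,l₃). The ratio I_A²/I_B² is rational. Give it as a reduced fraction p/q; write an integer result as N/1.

Same 8,6,8: normalisation and zero-m 3j drop out of the ratio.
A: Δ: 6! 10! 6! / 23! → 1/13742520792; sum: t=0:+1/2612736000 t=1:−1/6967296000 = 1/4180377600; 3j²(8 6 8; 5 -5 0) = Δ·Π!·Σ² = 75/7429  (sign +1)
B: Δ: 6! 10! 6! / 23! → 1/13742520792; sum: t=5:−1/1492992000 t=6:+1/1244160000 = 1/7464960000; 3j²(8 6 8; -3 5 -2) = Δ·Π!·Σ² = 63/96577  (sign +1)
I_A²/I_B² = (75/7429)/(63/96577) = 325/21

325/21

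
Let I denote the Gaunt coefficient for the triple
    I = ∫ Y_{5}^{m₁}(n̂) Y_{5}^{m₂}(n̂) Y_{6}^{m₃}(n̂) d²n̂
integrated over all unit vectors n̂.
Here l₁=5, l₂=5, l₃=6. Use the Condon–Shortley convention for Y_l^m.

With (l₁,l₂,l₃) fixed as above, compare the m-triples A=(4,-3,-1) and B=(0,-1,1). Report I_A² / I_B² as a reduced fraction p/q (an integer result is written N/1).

Same 5,5,6: normalisation and zero-m 3j drop out of the ratio.
A: Δ: 4! 6! 6! / 17! → 1/28588560; sum: t=0:+1/138240 t=1:−1/518400 = 11/2073600; 3j²(5 5 6; 4 -3 -1) = Δ·Π!·Σ² = 77/4420  (sign -1)
B: Δ: 4! 6! 6! / 17! → 1/28588560; sum: t=0:+1/138240 t=1:−1/10368 t=2:+1/6912 t=3:−1/34560 t=4:+1/2073600 = 7/259200; 3j²(5 5 6; 0 -1 1) = Δ·Π!·Σ² = 28/7293  (sign -1)
I_A²/I_B² = (77/4420)/(28/7293) = 363/80

363/80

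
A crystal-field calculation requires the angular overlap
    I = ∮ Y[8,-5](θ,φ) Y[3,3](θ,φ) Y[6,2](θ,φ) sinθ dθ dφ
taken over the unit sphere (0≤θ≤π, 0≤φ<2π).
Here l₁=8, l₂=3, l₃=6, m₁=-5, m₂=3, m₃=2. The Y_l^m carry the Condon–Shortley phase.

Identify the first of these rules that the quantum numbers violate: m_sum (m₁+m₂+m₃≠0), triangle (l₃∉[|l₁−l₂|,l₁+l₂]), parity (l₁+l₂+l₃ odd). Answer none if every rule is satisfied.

parity

azimuthal sum: -5 + 3 + 2 = 0  ✓
5 ≤ 6 ≤ 11 (triangle on l)  ✓
L = 8 + 3 + 6 = 17 (odd)  ✗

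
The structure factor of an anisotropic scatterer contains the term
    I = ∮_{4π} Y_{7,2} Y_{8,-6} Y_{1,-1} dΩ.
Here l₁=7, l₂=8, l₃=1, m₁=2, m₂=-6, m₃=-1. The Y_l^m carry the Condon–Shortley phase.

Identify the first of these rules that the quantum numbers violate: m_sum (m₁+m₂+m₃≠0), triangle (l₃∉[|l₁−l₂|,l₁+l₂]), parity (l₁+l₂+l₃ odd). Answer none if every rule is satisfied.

m_sum

azimuthal sum: 2 − 6 − 1 = -5  ✗
1 ≤ 1 ≤ 15 (triangle on l)
L = 7 + 8 + 1 = 16 (even)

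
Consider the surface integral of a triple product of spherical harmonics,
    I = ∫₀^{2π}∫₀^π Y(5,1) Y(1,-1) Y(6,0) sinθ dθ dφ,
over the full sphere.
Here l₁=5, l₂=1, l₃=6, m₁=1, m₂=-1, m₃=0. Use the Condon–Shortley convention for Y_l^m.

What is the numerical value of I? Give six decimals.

0.158246

Checks pass: Σm=0; 12 even; l₃=6∈[4,6].
(2·5+1)(2·1+1)(2·6+1) = 429
Δ: 0! 10! 2! / 13! → 1/858
sum: t=0:+1/14400 = 1/14400
3j²(5 1 6; 0 0 0) = Δ·Π!·Σ² = 6/143  (sign +1)
sum: t=0:+1/34560 = 1/34560
3j²(5 1 6; 1 -1 0) = Δ·Π!·Σ² = 5/286  (sign +1)
combine: 4πI² = 429·6/143·5/286 = 45/143
take √, sign +1: I = 0.15824621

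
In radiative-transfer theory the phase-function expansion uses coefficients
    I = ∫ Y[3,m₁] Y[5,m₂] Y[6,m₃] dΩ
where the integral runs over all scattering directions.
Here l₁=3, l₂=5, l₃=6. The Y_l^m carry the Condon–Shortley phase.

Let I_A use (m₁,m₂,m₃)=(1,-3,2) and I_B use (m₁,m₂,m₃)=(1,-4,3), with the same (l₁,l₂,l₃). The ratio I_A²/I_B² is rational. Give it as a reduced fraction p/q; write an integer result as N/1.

49/72

Shared (l₁,l₂,l₃)=(3,5,6): N and (l;000)² cancel in I_A²/I_B².
A: Δ = 2!·4!·8!/15! = 1/675675; Racah Σ t=0..2: t=0:+1/11520 t=1:−1/30240 t=2:+1/1935360 = 1/18432; ⇒ 3j(3 5 6; 1 -3 2)² = 7/429, sgn +1
B: Δ = 2!·4!·8!/15! = 1/675675; Racah Σ t=0..1: t=0:+1/40320 t=1:−1/241920 = 1/48384; ⇒ 3j(3 5 6; 1 -4 3)² = 24/1001, sgn -1
I_A²/I_B² = (7/429)/(24/1001) = 49/72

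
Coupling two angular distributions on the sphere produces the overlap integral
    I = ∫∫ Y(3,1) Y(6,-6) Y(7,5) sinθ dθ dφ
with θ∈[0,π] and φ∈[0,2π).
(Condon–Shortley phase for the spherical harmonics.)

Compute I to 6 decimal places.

0.138620

m-sum 0 ✓  L=16 even ✓  3≤7≤9 ✓
Π(2lᵢ+1) = 7×13×15 = 1365
triangle coeff Δ(3,6,7) = 1/2042040
Σ_t [0,2]: t=0:+1/207360 t=1:−1/57600 t=2:+1/207360 = -1/129600
(3j)²=168/12155 [(3 6 7; 0 0 0)], sign=+1
Σ_t [0,0]: t=0:+1/29030400 = 1/29030400
(3j)²=99/7735 [(3 6 7; 1 -6 5)], sign=+1
⇒ 4πI² = 4536/18785
I = (+1)√(4536/18785/(4π)) = 0.13862003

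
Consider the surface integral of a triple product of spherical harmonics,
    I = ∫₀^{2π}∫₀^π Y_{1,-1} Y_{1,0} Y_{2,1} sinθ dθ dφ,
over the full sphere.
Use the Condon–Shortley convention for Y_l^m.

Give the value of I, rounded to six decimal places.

m-sum 0 ✓  L=4 even ✓  0≤2≤2 ✓
Π(2lᵢ+1) = 3×3×5 = 45
triangle coeff Δ(1,1,2) = 1/30
Σ_t [0,0]: t=0:+1/1 = 1/1
(3j)²=2/15 [(1 1 2; 0 0 0)], sign=+1
Σ_t [0,0]: t=0:+1/2 = 1/2
(3j)²=1/10 [(1 1 2; -1 0 1)], sign=-1
⇒ 4πI² = 3/5
I = (-1)√(3/5/(4π)) = -0.21850969

-0.218510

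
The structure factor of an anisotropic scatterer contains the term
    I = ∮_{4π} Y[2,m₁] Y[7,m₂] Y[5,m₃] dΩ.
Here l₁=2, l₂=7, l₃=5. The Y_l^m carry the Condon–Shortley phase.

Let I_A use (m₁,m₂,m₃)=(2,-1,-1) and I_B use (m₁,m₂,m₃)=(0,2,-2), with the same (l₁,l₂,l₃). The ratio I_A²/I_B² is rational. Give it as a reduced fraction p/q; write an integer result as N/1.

Shared (l₁,l₂,l₃)=(2,7,5): N and (l;000)² cancel in I_A²/I_B².
A: Δ = 4!·0!·10!/15! = 1/15015; Racah Σ t=0..0: t=0:+1/414720 = 1/414720; ⇒ 3j(2 7 5; 2 -1 -1)² = 2/429, sgn +1
B: Δ = 4!·0!·10!/15! = 1/15015; Racah Σ t=2..2: t=2:+1/120960 = 1/120960; ⇒ 3j(2 7 5; 0 2 -2)² = 24/1001, sgn -1
I_A²/I_B² = (2/429)/(24/1001) = 7/36

7/36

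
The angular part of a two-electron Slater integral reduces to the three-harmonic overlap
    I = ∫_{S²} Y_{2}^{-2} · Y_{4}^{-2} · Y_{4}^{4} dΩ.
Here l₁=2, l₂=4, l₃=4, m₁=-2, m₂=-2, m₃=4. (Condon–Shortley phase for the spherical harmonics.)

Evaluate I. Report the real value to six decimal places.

-0.106180

Checks pass: Σm=0; 10 even; l₃=4∈[2,6].
(2·2+1)(2·4+1)(2·4+1) = 405
Δ: 2! 2! 6! / 11! → 1/13860
sum: t=0:+1/192 t=1:−1/36 t=2:+1/192 = -5/288
3j²(2 4 4; 0 0 0) = Δ·Π!·Σ² = 20/693  (sign -1)
sum: t=2:+1/2880 = 1/2880
3j²(2 4 4; -2 -2 4) = Δ·Π!·Σ² = 2/165  (sign +1)
combine: 4πI² = 405·20/693·2/165 = 120/847
take √, sign -1: I = -0.10618031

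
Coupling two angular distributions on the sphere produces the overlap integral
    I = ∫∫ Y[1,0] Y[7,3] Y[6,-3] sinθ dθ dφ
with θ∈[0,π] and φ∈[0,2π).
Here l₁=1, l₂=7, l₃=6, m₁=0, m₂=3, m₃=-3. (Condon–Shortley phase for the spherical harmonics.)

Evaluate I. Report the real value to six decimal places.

Checks pass: Σm=0; 14 even; l₃=6∈[6,8].
(2·1+1)(2·7+1)(2·6+1) = 585
Δ: 2! 0! 12! / 15! → 1/1365
sum: t=1:−1/518400 = -1/518400
3j²(1 7 6; 0 0 0) = Δ·Π!·Σ² = 7/195  (sign -1)
sum: t=1:−1/2177280 = -1/2177280
3j²(1 7 6; 0 3 -3) = Δ·Π!·Σ² = 8/273  (sign +1)
combine: 4πI² = 585·7/195·8/273 = 8/13
take √, sign -1: I = -0.22129336

-0.221293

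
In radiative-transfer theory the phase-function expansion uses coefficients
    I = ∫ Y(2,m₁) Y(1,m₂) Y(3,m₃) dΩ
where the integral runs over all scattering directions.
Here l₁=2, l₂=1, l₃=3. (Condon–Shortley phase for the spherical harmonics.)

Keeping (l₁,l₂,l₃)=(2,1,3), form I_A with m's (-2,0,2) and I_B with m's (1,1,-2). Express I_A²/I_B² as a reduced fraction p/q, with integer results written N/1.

1/2

l's match ⇒ only the (l;m) 3-j factors differ between A and B.
A: triangle coeff Δ(2,1,3) = 1/105; Σ_t [0,0]: t=0:+1/24 = 1/24; (3j)²=1/21 [(2 1 3; -2 0 2)], sign=-1
B: triangle coeff Δ(2,1,3) = 1/105; Σ_t [0,0]: t=0:+1/12 = 1/12; (3j)²=2/21 [(2 1 3; 1 1 -2)], sign=-1
I_A²/I_B² = (1/21)/(2/21) = 1/2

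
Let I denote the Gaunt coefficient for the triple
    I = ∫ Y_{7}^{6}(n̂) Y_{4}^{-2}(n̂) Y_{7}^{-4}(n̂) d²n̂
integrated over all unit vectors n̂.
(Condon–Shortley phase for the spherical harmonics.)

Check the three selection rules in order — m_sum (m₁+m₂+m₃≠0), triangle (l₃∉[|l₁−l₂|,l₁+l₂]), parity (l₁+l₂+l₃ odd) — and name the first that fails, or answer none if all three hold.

none

Σmᵢ = 0  ✓
l₃∈[|l₁−l₂|,l₁+l₂]=[3,11], have l₃=7  ✓
Σlᵢ = 18 ⇒ even  ✓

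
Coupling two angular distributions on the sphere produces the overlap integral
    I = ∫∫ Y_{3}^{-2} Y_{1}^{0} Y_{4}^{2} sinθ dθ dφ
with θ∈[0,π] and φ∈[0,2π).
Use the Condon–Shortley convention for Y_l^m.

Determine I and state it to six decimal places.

0.213244

Checks pass: Σm=0; 8 even; l₃=4∈[2,4].
(2·3+1)(2·1+1)(2·4+1) = 189
Δ: 0! 6! 2! / 9! → 1/252
sum: t=0:+1/36 = 1/36
3j²(3 1 4; 0 0 0) = Δ·Π!·Σ² = 4/63  (sign +1)
sum: t=0:+1/120 = 1/120
3j²(3 1 4; -2 0 2) = Δ·Π!·Σ² = 1/21  (sign +1)
combine: 4πI² = 189·4/63·1/21 = 4/7
take √, sign +1: I = 0.21324362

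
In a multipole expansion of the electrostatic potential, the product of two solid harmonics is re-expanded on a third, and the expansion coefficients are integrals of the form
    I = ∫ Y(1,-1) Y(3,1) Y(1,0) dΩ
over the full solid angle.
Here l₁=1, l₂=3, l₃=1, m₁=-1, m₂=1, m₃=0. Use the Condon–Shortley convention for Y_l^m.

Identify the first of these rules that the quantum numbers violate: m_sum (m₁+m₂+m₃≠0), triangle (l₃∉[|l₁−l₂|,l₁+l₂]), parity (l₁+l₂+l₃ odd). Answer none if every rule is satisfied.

m₁+m₂+m₃ = -1 + 1 + 0 = 0  ✓
triangle: |1−3|=2 ≤ l₃=1 ≤ 1+3=4  ✗
parity: l₁+l₂+l₃ = 5 is odd

triangle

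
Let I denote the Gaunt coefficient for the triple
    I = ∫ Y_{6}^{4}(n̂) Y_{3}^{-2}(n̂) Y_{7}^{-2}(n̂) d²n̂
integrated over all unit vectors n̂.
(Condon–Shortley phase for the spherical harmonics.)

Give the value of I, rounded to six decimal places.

-0.153384

Checks pass: Σm=0; 16 even; l₃=7∈[3,9].
(2·6+1)(2·3+1)(2·7+1) = 1365
Δ: 2! 10! 4! / 17! → 1/2042040
sum: t=0:+1/207360 t=1:−1/57600 t=2:+1/207360 = -1/129600
3j²(6 3 7; 0 0 0) = Δ·Π!·Σ² = 168/12155  (sign +1)
sum: t=0:+1/967680 t=1:−1/8709120 = 1/1088640
3j²(6 3 7; 4 -2 -2) = Δ·Π!·Σ² = 800/51051  (sign -1)
combine: 4πI² = 1365·168/12155·800/51051 = 134400/454597
take √, sign -1: I = -0.15338448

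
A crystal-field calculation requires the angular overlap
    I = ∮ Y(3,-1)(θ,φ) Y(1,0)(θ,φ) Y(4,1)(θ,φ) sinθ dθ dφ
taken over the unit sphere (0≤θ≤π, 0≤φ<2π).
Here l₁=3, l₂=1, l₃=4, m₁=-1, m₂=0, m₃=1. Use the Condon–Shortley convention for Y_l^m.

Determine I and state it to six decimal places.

Checks pass: Σm=0; 8 even; l₃=4∈[2,4].
(2·3+1)(2·1+1)(2·4+1) = 189
Δ: 0! 6! 2! / 9! → 1/252
sum: t=0:+1/36 = 1/36
3j²(3 1 4; 0 0 0) = Δ·Π!·Σ² = 4/63  (sign +1)
sum: t=0:+1/48 = 1/48
3j²(3 1 4; -1 0 1) = Δ·Π!·Σ² = 5/84  (sign -1)
combine: 4πI² = 189·4/63·5/84 = 5/7
take √, sign -1: I = -0.23841361

-0.238414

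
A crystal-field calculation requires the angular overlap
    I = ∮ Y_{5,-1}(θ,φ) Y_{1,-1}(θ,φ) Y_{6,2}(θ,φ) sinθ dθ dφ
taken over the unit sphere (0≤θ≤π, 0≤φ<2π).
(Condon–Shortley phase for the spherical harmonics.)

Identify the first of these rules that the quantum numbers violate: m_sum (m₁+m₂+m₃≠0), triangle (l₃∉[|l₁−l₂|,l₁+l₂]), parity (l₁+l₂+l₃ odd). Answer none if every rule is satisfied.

azimuthal sum: -1 − 1 + 2 = 0  ✓
4 ≤ 6 ≤ 6 (triangle on l)  ✓
L = 5 + 1 + 6 = 12 (even)  ✓

none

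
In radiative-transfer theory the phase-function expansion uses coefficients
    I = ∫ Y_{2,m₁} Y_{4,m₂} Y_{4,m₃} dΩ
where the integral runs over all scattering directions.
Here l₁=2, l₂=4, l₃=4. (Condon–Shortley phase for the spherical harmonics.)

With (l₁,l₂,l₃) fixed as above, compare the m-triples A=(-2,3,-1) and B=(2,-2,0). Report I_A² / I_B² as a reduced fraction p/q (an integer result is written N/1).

Shared (l₁,l₂,l₃)=(2,4,4): N and (l;000)² cancel in I_A²/I_B².
A: Δ = 2!·2!·6!/11! = 1/13860; Racah Σ t=2..2: t=2:+1/480 = 1/480; ⇒ 3j(2 4 4; -2 3 -1)² = 3/110, sgn -1
B: Δ = 2!·2!·6!/11! = 1/13860; Racah Σ t=0..0: t=0:+1/192 = 1/192; ⇒ 3j(2 4 4; 2 -2 0)² = 3/77, sgn +1
I_A²/I_B² = (3/110)/(3/77) = 7/10

7/10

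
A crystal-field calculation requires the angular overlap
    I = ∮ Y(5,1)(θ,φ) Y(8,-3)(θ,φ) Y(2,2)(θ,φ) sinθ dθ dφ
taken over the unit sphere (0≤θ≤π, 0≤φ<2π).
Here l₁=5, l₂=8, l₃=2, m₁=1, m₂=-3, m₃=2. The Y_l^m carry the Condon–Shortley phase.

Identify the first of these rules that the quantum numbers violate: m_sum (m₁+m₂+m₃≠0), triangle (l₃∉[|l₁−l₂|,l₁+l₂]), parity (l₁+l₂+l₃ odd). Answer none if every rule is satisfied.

m₁+m₂+m₃ = 1 − 3 + 2 = 0  ✓
triangle: |5−8|=3 ≤ l₃=2 ≤ 5+8=13  ✗
parity: l₁+l₂+l₃ = 15 is odd

triangle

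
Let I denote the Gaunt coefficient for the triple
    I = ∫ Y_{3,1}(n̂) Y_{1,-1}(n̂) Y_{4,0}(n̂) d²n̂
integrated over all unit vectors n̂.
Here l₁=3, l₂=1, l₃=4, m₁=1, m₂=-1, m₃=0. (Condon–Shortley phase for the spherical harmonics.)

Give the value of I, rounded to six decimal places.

0.150786

m-sum 0 ✓  L=8 even ✓  2≤4≤4 ✓
Π(2lᵢ+1) = 7×3×9 = 189
triangle coeff Δ(3,1,4) = 1/252
Σ_t [0,0]: t=0:+1/36 = 1/36
(3j)²=4/63 [(3 1 4; 0 0 0)], sign=+1
Σ_t [0,0]: t=0:+1/96 = 1/96
(3j)²=1/42 [(3 1 4; 1 -1 0)], sign=+1
⇒ 4πI² = 2/7
I = (+1)√(2/7/(4π)) = 0.15078601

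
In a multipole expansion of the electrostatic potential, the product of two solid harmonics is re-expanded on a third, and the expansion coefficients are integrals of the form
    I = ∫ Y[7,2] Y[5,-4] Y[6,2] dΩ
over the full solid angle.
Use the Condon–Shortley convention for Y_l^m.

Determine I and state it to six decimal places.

Checks pass: Σm=0; 18 even; l₃=6∈[2,12].
(2·7+1)(2·5+1)(2·6+1) = 2145
Δ: 6! 8! 4! / 19! → 1/174594420
sum: t=1:−1/4147200 t=2:+1/207360 t=3:−1/82944 t=4:+1/207360 t=5:−1/4147200 = -1/345600
3j²(7 5 6; 0 0 0) = Δ·Π!·Σ² = 420/46189  (sign -1)
sum: t=0:+1/3110400 t=1:−1/1658880 = -7/24883200
3j²(7 5 6; 2 -4 2) = Δ·Π!·Σ² = 4802/692835  (sign -1)
combine: 4πI² = 2145·420/46189·4802/692835 = 2016840/14919047
take √, sign +1: I = 0.10371946

0.103719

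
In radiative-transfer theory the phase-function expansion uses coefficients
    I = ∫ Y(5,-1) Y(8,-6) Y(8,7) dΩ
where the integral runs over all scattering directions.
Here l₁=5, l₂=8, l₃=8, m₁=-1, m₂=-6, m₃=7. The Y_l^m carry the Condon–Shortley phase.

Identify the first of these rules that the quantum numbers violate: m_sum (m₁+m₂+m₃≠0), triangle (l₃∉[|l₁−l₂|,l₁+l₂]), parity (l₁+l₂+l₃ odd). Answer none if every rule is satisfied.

parity

azimuthal sum: -1 − 6 + 7 = 0  ✓
3 ≤ 8 ≤ 13 (triangle on l)  ✓
L = 5 + 8 + 8 = 21 (odd)  ✗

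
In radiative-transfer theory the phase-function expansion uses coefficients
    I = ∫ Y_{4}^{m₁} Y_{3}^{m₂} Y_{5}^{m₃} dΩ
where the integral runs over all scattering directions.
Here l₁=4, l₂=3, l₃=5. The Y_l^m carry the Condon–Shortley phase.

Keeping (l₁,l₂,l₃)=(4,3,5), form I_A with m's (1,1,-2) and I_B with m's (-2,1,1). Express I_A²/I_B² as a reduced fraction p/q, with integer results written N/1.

3584/1849

Shared (l₁,l₂,l₃)=(4,3,5): N and (l;000)² cancel in I_A²/I_B².
A: Δ = 2!·6!·4!/13! = 1/180180; Racah Σ t=0..2: t=0:+1/1728 t=1:−1/288 t=2:+1/960 = -1/540; ⇒ 3j(4 3 5; 1 1 -2)² = 128/6435, sgn +1
B: Δ = 2!·6!·4!/13! = 1/180180; Racah Σ t=0..2: t=0:+1/34560 t=1:−1/720 t=2:+1/384 = 43/34560; ⇒ 3j(4 3 5; -2 1 1)² = 1849/180180, sgn +1
I_A²/I_B² = (128/6435)/(1849/180180) = 3584/1849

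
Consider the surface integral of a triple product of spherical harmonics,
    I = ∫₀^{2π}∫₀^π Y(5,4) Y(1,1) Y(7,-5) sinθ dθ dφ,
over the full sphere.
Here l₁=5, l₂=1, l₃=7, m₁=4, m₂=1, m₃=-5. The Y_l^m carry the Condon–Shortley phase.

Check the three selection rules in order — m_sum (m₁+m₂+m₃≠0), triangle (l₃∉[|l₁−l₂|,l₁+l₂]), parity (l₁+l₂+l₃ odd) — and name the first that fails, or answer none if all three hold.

m₁+m₂+m₃ = 4 + 1 − 5 = 0  ✓
triangle: |5−1|=4 ≤ l₃=7 ≤ 5+1=6  ✗
parity: l₁+l₂+l₃ = 13 is odd

triangle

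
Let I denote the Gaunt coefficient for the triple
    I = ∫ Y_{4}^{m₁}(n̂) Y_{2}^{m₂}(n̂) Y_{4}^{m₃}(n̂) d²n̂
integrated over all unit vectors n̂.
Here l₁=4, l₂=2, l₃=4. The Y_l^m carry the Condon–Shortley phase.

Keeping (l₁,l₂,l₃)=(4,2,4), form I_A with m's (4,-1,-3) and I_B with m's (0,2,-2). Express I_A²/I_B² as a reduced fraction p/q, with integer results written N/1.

l's match ⇒ only the (l;m) 3-j factors differ between A and B.
A: triangle coeff Δ(4,2,4) = 1/13860; Σ_t [0,0]: t=0:+1/1440 = 1/1440; (3j)²=7/165 [(4 2 4; 4 -1 -3)], sign=-1
B: triangle coeff Δ(4,2,4) = 1/13860; Σ_t [2,2]: t=2:+1/192 = 1/192; (3j)²=3/77 [(4 2 4; 0 2 -2)], sign=+1
I_A²/I_B² = (7/165)/(3/77) = 49/45

49/45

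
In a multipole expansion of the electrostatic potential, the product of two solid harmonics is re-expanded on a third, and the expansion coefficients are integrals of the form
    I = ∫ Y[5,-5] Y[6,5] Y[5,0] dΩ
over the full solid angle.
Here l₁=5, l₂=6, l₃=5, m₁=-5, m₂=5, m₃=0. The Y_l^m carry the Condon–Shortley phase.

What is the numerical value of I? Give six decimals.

-0.152641

Rules hold: Σm=0, L=16 even, 1≤5≤11.
N = 11·13·11 = 1573
Δ = 6!·4!·6!/17! = 1/28588560
Racah Σ t=1..5: t=1:−1/345600 t=2:+1/13824 t=3:−1/5184 t=4:+1/13824 t=5:−1/345600 = -7/129600
⇒ 3j(5 6 5; 0 0 0)² = 80/7293, sgn +1
Racah Σ t=6..6: t=6:+1/2073600 = 1/2073600
⇒ 3j(5 6 5; -5 5 0)² = 15/884, sgn -1
4πI² = N·(3j₀)²·(3jₘ)² = 1100/3757
I = -1·√(0.292787/4π) = -0.15264086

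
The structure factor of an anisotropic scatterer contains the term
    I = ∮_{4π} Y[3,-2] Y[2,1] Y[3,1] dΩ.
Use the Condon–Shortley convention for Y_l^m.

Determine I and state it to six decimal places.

0.162868

Checks pass: Σm=0; 8 even; l₃=3∈[1,5].
(2·3+1)(2·2+1)(2·3+1) = 245
Δ: 2! 4! 2! / 9! → 1/3780
sum: t=0:+1/24 t=1:−1/4 t=2:+1/24 = -1/6
3j²(3 2 3; 0 0 0) = Δ·Π!·Σ² = 4/105  (sign +1)
sum: t=1:−1/48 t=2:+1/12 = 1/16
3j²(3 2 3; -2 1 1) = Δ·Π!·Σ² = 1/28  (sign +1)
combine: 4πI² = 245·4/105·1/28 = 1/3
take √, sign +1: I = 0.16286750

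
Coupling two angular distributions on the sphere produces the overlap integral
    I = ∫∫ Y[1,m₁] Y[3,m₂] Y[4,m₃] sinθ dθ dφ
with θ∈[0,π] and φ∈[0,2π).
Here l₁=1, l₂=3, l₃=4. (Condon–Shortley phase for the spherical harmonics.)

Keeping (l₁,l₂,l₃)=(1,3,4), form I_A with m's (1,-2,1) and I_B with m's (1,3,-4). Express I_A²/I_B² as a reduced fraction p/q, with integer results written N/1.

l's match ⇒ only the (l;m) 3-j factors differ between A and B.
A: triangle coeff Δ(1,3,4) = 1/252; Σ_t [0,0]: t=0:+1/240 = 1/240; (3j)²=1/84 [(1 3 4; 1 -2 1)], sign=-1
B: triangle coeff Δ(1,3,4) = 1/252; Σ_t [0,0]: t=0:+1/1440 = 1/1440; (3j)²=1/9 [(1 3 4; 1 3 -4)], sign=+1
I_A²/I_B² = (1/84)/(1/9) = 3/28

3/28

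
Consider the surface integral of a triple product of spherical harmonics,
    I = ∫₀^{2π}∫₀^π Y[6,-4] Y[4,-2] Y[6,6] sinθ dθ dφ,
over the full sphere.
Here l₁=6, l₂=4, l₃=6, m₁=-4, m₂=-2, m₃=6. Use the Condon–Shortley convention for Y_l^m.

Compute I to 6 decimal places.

Checks pass: Σm=0; 16 even; l₃=6∈[2,10].
(2·6+1)(2·4+1)(2·6+1) = 1521
Δ: 4! 8! 4! / 17! → 1/15315300
sum: t=0:+1/829440 t=1:−1/25920 t=2:+1/9216 t=3:−1/25920 t=4:+1/829440 = 7/207360
3j²(6 4 6; 0 0 0) = Δ·Π!·Σ² = 28/2431  (sign +1)
sum: t=2:+1/3870720 = 1/3870720
3j²(6 4 6; -4 -2 6) = Δ·Π!·Σ² = 135/6188  (sign +1)
combine: 4πI² = 1521·28/2431·135/6188 = 1215/3179
take √, sign +1: I = 0.17439657

0.174397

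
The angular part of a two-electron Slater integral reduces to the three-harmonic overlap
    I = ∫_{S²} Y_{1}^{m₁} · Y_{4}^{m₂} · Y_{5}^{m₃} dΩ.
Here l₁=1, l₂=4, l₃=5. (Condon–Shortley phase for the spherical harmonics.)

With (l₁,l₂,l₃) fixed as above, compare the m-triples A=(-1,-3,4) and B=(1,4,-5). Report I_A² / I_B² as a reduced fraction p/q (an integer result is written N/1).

Shared (l₁,l₂,l₃)=(1,4,5): N and (l;000)² cancel in I_A²/I_B².
A: Δ = 0!·2!·8!/11! = 1/495; Racah Σ t=0..0: t=0:+1/10080 = 1/10080; ⇒ 3j(1 4 5; -1 -3 4)² = 4/55, sgn -1
B: Δ = 0!·2!·8!/11! = 1/495; Racah Σ t=0..0: t=0:+1/80640 = 1/80640; ⇒ 3j(1 4 5; 1 4 -5)² = 1/11, sgn +1
I_A²/I_B² = (4/55)/(1/11) = 4/5

4/5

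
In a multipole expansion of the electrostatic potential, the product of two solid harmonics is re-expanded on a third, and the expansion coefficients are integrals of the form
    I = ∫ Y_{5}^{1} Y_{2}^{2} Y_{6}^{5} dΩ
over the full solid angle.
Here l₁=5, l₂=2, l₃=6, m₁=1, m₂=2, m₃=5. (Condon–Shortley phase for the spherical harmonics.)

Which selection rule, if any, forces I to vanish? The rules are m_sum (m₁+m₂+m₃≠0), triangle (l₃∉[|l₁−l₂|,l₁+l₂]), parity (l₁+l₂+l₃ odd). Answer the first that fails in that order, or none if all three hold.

m_sum

m₁+m₂+m₃ = 1 + 2 + 5 = 8  ✗
triangle: |5−2|=3 ≤ l₃=6 ≤ 5+2=7
parity: l₁+l₂+l₃ = 13 is odd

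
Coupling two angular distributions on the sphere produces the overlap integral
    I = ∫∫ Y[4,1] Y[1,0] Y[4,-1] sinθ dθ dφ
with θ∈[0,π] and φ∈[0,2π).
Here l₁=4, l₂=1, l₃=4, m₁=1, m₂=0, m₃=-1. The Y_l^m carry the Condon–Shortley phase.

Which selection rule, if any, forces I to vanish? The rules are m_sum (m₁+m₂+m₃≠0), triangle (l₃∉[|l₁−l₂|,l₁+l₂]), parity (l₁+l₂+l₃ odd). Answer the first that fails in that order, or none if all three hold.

parity

m₁+m₂+m₃ = 1 + 0 − 1 = 0  ✓
triangle: |4−1|=3 ≤ l₃=4 ≤ 4+1=5  ✓
parity: l₁+l₂+l₃ = 9 is odd  ✗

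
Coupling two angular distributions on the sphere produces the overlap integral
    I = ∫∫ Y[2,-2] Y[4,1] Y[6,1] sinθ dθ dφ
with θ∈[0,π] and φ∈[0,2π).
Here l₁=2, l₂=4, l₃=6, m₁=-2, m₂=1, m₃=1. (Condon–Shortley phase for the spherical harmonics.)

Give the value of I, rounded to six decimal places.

Checks pass: Σm=0; 12 even; l₃=6∈[2,6].
(2·2+1)(2·4+1)(2·6+1) = 585
Δ: 0! 4! 8! / 13! → 1/6435
sum: t=0:+1/2304 = 1/2304
3j²(2 4 6; 0 0 0) = Δ·Π!·Σ² = 5/143  (sign +1)
sum: t=0:+1/17280 = 1/17280
3j²(2 4 6; -2 1 1) = Δ·Π!·Σ² = 7/1287  (sign -1)
combine: 4πI² = 585·5/143·7/1287 = 175/1573
take √, sign -1: I = -0.09409136

-0.094091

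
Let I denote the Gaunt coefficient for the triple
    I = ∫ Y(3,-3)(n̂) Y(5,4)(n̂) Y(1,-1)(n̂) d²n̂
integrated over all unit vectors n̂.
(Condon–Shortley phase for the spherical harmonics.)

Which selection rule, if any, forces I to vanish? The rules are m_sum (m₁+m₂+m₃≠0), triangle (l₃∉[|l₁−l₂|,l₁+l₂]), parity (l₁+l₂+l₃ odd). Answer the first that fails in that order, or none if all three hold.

triangle

Σmᵢ = 0  ✓
l₃∈[|l₁−l₂|,l₁+l₂]=[2,8], have l₃=1  ✗
Σlᵢ = 9 ⇒ odd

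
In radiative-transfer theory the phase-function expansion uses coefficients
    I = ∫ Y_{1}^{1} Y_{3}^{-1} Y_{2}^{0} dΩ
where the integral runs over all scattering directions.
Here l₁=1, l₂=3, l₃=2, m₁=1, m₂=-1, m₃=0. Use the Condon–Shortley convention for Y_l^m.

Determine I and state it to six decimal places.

-0.202301

Rules hold: Σm=0, L=6 even, 2≤2≤4.
N = 3·7·5 = 105
Δ = 2!·0!·4!/7! = 1/105
Racah Σ t=1..1: t=1:−1/4 = -1/4
⇒ 3j(1 3 2; 0 0 0)² = 3/35, sgn -1
Racah Σ t=0..0: t=0:+1/8 = 1/8
⇒ 3j(1 3 2; 1 -1 0)² = 2/35, sgn +1
4πI² = N·(3j₀)²·(3jₘ)² = 18/35
I = -1·√(0.514286/4π) = -0.20230066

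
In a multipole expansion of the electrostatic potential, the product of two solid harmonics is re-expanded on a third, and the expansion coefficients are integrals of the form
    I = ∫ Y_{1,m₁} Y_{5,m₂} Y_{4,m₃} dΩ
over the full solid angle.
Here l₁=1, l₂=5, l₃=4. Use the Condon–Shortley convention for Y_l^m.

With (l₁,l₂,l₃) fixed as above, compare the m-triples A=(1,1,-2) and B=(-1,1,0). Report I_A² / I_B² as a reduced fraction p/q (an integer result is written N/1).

l's match ⇒ only the (l;m) 3-j factors differ between A and B.
A: triangle coeff Δ(1,5,4) = 1/495; Σ_t [0,0]: t=0:+1/2880 = 1/2880; (3j)²=2/165 [(1 5 4; 1 1 -2)], sign=+1
B: triangle coeff Δ(1,5,4) = 1/495; Σ_t [2,2]: t=2:+1/1152 = 1/1152; (3j)²=1/33 [(1 5 4; -1 1 0)], sign=+1
I_A²/I_B² = (2/165)/(1/33) = 2/5

2/5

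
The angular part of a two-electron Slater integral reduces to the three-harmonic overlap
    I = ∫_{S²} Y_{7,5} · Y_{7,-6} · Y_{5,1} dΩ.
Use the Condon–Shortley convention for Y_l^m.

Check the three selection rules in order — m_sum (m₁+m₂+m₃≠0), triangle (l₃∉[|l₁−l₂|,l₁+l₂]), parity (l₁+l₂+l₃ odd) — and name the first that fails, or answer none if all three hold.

azimuthal sum: 5 − 6 + 1 = 0  ✓
0 ≤ 5 ≤ 14 (triangle on l)  ✓
L = 7 + 7 + 5 = 19 (odd)  ✗

parity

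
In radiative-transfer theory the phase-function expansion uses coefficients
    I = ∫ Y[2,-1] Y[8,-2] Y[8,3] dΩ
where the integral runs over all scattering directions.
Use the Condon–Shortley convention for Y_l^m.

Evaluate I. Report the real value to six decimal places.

-0.110109

m-sum 0 ✓  L=18 even ✓  6≤8≤10 ✓
Π(2lᵢ+1) = 5×17×17 = 1445
triangle coeff Δ(2,8,8) = 1/348840
Σ_t [0,2]: t=0:+1/116121600 t=1:−1/25401600 t=2:+1/116121600 = -1/45158400
(3j)²=24/1615 [(2 8 8; 0 0 0)], sign=-1
Σ_t [1,2]: t=1:−1/87091200 t=2:+1/174182400 = -1/174182400
(3j)²=55/7752 [(2 8 8; -1 -2 3)], sign=+1
⇒ 4πI² = 55/361
I = (-1)√(55/361/(4π)) = -0.11010900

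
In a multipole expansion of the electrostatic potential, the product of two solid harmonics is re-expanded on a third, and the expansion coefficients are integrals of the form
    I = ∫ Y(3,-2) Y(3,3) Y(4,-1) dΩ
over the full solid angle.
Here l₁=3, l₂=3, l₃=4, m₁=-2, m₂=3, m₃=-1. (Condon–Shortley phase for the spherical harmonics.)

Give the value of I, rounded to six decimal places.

0.140463

Checks pass: Σm=0; 10 even; l₃=4∈[0,6].
(2·3+1)(2·3+1)(2·4+1) = 441
Δ: 2! 4! 4! / 11! → 1/34650
sum: t=0:+1/72 t=1:−1/16 t=2:+1/72 = -5/144
3j²(3 3 4; 0 0 0) = Δ·Π!·Σ² = 2/77  (sign -1)
sum: t=2:+1/288 = 1/288
3j²(3 3 4; -2 3 -1) = Δ·Π!·Σ² = 5/231  (sign -1)
combine: 4πI² = 441·2/77·5/231 = 30/121
take √, sign +1: I = 0.14046335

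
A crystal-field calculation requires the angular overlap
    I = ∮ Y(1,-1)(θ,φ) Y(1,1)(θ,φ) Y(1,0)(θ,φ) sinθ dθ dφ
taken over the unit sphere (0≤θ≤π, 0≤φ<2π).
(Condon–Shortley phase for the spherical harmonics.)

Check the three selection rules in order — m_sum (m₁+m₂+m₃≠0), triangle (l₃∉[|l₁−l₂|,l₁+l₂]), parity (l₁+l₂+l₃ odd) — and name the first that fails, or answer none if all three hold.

Σmᵢ = 0  ✓
l₃∈[|l₁−l₂|,l₁+l₂]=[0,2], have l₃=1  ✓
Σlᵢ = 3 ⇒ odd  ✗

parity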